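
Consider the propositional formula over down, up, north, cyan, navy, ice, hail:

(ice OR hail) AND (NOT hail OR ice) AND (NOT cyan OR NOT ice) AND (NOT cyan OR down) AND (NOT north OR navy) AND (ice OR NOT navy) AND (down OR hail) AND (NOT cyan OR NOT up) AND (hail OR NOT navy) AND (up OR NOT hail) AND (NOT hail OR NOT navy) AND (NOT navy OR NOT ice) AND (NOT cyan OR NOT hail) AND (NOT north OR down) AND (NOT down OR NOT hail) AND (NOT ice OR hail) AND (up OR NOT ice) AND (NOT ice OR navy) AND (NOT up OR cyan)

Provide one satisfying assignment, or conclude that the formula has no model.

UNSATISFIABLE

Try ice = true.
The clause (NOT cyan) is unit, so cyan = false.
The clause (NOT navy) is unit, so navy = false.
Now (navy) is unsatisfied and unit — conflict.
That branch fails; take ice = false instead.
The clause (hail) is unit, so hail = true.
Now (NOT hail) is unsatisfied and unit — conflict.
Neither ice = true nor ice = false works.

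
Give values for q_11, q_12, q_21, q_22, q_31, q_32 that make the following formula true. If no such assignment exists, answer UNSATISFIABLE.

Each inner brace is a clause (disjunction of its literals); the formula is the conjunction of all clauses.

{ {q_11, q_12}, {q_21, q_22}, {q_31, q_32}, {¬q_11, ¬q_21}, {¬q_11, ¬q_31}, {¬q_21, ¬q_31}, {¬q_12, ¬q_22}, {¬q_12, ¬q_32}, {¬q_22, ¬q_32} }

UNSATISFIABLE

Try q_11 = True.
(¬q_21) alone gives q_21 = False.
(q_22) alone gives q_22 = True.
(¬q_31) alone gives q_31 = False.
(q_32) alone gives q_32 = True.
But (¬q_32) is also a unit clause — contradiction.
So q_11 must be the other value — set q_11 = False.
(q_12) alone gives q_12 = True.
(¬q_22) alone gives q_22 = False.
(q_21) alone gives q_21 = True.
(¬q_31) alone gives q_31 = False.
(q_32) alone gives q_32 = True.
But (¬q_32) is also a unit clause — contradiction.
Neither q_11 = True nor q_11 = False works.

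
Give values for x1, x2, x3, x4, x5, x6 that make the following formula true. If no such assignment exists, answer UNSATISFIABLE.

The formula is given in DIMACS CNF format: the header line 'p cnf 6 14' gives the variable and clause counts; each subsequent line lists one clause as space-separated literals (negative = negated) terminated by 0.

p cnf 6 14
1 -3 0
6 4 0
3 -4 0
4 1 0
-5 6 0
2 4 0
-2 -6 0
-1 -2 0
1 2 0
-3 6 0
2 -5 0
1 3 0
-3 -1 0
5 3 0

UNSATISFIABLE

Try x1 = True.
Unit clause (¬x2) forces x2 = False.
Unit clause (x4) forces x4 = True.
Unit clause (x3) forces x3 = True.
But (¬x3) is also a unit clause — contradiction.
So x1 must be the other value — set x1 = False.
Unit clause (¬x3) forces x3 = False.
But (x3) is also a unit clause — contradiction.
Both values of x1 lead to a conflict.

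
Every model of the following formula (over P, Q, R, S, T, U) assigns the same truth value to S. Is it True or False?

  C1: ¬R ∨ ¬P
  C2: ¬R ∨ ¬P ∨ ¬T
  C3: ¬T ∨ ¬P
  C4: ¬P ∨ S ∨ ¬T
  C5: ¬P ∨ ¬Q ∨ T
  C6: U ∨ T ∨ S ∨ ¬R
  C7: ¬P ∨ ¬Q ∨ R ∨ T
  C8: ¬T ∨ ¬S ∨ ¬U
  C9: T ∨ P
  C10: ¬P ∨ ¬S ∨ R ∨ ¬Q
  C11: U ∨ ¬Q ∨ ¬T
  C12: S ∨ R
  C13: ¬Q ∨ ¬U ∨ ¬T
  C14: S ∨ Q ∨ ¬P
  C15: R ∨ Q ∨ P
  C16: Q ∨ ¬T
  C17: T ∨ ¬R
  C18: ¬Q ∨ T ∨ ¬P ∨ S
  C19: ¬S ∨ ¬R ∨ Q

True

Suppose S = False.
From the singleton clause (R), R = True.
From the singleton clause (¬P), P = False.
From the singleton clause (T), T = True.
From the singleton clause (Q), Q = True.
From the singleton clause (U), U = True.
That conflicts with the unit clause (¬U).
So every satisfying assignment has S = True.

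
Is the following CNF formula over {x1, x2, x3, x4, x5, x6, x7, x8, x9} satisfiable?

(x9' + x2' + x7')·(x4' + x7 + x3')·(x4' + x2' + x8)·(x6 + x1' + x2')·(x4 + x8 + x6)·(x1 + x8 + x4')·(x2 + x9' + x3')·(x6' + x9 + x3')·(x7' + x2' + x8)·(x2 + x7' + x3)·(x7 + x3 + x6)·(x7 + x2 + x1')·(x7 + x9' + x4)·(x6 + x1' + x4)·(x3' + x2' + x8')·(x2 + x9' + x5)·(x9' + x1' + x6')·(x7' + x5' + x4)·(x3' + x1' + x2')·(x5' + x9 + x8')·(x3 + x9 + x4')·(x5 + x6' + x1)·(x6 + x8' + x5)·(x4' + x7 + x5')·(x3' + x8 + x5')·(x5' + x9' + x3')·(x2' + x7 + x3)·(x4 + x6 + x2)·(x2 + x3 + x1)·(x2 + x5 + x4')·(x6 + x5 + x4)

Branch on x9: set x9 = 0.
Branch on x6: set x6 = 1.
From the singleton clause (x3'), x3 = 0.
From the singleton clause (x4'), x4 = 0.
Branch on x2: set x2 = 1.
From the singleton clause (x7), x7 = 1.
From the singleton clause (x8), x8 = 1.
From the singleton clause (x5'), x5 = 0.
From the singleton clause (x1), x1 = 1.
Every clause now holds.
A satisfying assignment: x1 ↦ 1,  x2 ↦ 1,  x3 ↦ 0,  x4 ↦ 0,  x5 ↦ 0,  x6 ↦ 1,  x7 ↦ 1,  x8 ↦ 1,  x9 ↦ 0.

Yes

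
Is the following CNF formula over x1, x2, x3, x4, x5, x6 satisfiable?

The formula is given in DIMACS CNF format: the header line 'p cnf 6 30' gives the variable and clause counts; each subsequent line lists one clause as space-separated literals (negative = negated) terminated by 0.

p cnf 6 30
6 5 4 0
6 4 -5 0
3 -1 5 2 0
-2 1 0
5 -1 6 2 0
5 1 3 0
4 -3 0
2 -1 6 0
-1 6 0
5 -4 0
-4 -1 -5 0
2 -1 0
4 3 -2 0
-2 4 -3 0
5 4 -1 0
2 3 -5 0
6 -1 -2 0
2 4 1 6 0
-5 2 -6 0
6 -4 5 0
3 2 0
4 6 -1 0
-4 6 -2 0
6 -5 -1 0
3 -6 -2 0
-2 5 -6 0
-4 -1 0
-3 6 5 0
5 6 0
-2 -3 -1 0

Try x2 = False.
Unit clause (¬x1) forces x1 = False.
Unit clause (x3) forces x3 = True.
Unit clause (x4) forces x4 = True.
Unit clause (x5) forces x5 = True.
Unit clause (¬x6) forces x6 = False.
Every clause now holds.
A satisfying assignment: x1=False, x2=False, x3=True, x4=True, x5=True, x6=False.

Yes, satisfiable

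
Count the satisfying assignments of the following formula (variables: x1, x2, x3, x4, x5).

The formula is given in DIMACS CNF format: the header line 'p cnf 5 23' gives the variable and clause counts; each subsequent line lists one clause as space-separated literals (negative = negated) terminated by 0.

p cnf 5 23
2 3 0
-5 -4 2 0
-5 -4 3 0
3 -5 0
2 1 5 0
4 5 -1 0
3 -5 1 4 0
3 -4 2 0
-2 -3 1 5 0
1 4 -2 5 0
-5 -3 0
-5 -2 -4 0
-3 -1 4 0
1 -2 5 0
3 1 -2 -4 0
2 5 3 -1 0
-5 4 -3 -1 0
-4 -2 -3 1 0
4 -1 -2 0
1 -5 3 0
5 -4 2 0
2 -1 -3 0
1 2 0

2

There are 2^5 = 32 truth assignments over (x1, x2, x3, x4, x5).
Split on x2. With x2 = True, the clauses containing x2 are satisfied and ¬x2 drops from the rest; 2 of the 2^4 = 16 assignments to the other variables satisfy what remains.
With x2 = False, by the same count on the reduced clause set, 0 assignments work.
(One model: x1=T, x2=T, x3=F, x4=T, x5=F.)
Total: 2 + 0 = 2.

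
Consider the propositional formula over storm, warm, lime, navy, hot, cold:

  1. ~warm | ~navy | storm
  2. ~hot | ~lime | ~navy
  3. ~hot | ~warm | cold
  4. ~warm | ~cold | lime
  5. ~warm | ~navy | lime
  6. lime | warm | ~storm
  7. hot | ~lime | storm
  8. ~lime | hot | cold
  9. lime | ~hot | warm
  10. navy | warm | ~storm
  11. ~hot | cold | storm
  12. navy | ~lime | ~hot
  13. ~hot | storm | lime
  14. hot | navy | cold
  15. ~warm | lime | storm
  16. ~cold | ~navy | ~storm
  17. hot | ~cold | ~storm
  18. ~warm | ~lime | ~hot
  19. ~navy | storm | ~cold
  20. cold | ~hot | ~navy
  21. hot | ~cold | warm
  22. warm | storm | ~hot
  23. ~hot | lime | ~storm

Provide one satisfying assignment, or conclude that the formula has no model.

storm ↦ 0, warm ↦ 0, lime ↦ 0, navy ↦ 1, hot ↦ 0, cold ↦ 0

Branch on warm: set warm = 0.
Branch on lime: set lime = 0.
The clause (~storm) is unit, so storm = 0.
The clause (~hot) is unit, so hot = 0.
The clause (~cold) is unit, so cold = 0.
The clause (navy) is unit, so navy = 1.
Every clause now holds.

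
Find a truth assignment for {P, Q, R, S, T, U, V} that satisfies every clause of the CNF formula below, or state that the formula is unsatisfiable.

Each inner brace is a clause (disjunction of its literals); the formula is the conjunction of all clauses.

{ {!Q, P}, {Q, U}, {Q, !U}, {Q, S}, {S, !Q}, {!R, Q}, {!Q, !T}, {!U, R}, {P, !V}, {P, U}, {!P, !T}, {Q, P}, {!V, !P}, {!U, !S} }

Suppose Q = true.
Unit clause (P) forces P = true.
Unit clause (S) forces S = true.
Unit clause (!T) forces T = false.
Unit clause (!V) forces V = false.
Unit clause (!U) forces U = false.
Every clause is now satisfied; R is unconstrained.

P ↦ true; Q ↦ true; R ↦ false; S ↦ true; T ↦ false; U ↦ false; V ↦ false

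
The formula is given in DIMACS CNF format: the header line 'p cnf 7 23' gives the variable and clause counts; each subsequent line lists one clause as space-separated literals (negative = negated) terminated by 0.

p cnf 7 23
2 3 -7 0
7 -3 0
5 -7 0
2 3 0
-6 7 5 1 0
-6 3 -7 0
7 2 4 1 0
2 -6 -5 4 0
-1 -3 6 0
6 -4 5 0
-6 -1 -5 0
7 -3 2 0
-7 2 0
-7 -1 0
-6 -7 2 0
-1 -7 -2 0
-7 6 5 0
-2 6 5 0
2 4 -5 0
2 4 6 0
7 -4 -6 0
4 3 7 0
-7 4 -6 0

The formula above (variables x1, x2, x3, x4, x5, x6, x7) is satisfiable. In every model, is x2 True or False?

True

Suppose x2 = False.
Unit clause (x3) forces x3 = True.
Unit clause (x7) forces x7 = True.
That conflicts with the unit clause (¬x7).
So every satisfying assignment has x2 = True.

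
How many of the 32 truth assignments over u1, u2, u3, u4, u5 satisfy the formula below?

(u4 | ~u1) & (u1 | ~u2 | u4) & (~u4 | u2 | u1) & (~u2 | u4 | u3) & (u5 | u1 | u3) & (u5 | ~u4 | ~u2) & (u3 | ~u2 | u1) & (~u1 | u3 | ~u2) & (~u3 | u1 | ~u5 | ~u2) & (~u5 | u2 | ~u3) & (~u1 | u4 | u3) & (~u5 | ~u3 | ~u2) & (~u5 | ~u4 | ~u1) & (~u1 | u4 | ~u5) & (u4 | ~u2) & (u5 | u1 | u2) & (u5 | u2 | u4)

3

There are 2^5 = 32 truth assignments over (u1, u2, u3, u4, u5).
Split on u2. With u2 = 1, the clauses containing u2 are satisfied and ~u2 drops from the rest; 0 of the 2^4 = 16 assignments to the other variables satisfy what remains.
With u2 = 0, by the same count on the reduced clause set, 3 assignments work.
Total: 0 + 3 = 3.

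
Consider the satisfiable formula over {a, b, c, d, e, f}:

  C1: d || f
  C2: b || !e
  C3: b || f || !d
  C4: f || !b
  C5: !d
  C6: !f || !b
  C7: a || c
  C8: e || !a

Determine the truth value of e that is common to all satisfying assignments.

False

Suppose e = true.
(b) alone gives b = true.
(f) alone gives f = true.
Now (!f) is unsatisfied and unit — conflict.
So every satisfying assignment has e = False.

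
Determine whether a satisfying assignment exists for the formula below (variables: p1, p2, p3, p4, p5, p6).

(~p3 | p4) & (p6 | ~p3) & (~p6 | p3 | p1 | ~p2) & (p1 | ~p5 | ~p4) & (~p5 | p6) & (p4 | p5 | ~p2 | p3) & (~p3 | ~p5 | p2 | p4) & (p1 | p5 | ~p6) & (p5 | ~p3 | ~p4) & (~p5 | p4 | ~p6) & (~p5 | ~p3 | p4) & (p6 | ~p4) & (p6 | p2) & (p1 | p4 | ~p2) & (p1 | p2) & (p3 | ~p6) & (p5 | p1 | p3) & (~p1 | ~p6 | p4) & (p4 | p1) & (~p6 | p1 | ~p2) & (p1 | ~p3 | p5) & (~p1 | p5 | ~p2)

Case p3 = 1:
Unit clause (p4) forces p4 = 1.
Unit clause (p6) forces p6 = 1.
Unit clause (p5) forces p5 = 1.
Unit clause (p1) forces p1 = 1.
Every clause is now satisfied; p2 is unconstrained.
A satisfying assignment: p1=1; p2=0; p3=1; p4=1; p5=1; p6=1.

Yes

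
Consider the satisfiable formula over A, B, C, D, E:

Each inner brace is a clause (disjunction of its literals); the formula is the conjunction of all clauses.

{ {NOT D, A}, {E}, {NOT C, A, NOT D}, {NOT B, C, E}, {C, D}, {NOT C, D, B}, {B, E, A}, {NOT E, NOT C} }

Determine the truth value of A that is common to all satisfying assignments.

Suppose A = false.
(NOT D) alone gives D = false.
(E) alone gives E = true.
(C) alone gives C = true.
That conflicts with the unit clause (NOT C).
So every satisfying assignment has A = True.

True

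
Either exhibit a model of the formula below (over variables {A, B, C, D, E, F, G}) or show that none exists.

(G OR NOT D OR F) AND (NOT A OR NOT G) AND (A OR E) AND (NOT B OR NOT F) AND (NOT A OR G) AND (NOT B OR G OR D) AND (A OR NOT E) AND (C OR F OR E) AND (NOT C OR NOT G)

UNSATISFIABLE

Branch on A: set A = false.
The clause (E) is unit, so E = true.
But (NOT E) is also a unit clause — contradiction.
Backtrack on A: now try A = true.
The clause (NOT G) is unit, so G = false.
But (G) is also a unit clause — contradiction.
Either choice for A ends in contradiction.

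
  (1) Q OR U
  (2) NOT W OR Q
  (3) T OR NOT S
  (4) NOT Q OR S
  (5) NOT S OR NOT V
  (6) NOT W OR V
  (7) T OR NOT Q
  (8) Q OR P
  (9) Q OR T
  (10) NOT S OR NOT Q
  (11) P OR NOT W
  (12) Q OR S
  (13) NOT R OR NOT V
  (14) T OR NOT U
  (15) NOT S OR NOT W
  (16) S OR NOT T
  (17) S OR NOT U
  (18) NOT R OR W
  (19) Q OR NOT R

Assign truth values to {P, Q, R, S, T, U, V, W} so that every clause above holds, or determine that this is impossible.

Suppose Q = false.
The clause (U) is unit, so U = true.
The clause (NOT W) is unit, so W = false.
The clause (P) is unit, so P = true.
The clause (T) is unit, so T = true.
The clause (S) is unit, so S = true.
The clause (NOT V) is unit, so V = false.
The clause (NOT R) is unit, so R = false.
Every clause now holds.

P ↦ true, Q ↦ false, R ↦ false, S ↦ true, T ↦ true, U ↦ true, V ↦ false, W ↦ false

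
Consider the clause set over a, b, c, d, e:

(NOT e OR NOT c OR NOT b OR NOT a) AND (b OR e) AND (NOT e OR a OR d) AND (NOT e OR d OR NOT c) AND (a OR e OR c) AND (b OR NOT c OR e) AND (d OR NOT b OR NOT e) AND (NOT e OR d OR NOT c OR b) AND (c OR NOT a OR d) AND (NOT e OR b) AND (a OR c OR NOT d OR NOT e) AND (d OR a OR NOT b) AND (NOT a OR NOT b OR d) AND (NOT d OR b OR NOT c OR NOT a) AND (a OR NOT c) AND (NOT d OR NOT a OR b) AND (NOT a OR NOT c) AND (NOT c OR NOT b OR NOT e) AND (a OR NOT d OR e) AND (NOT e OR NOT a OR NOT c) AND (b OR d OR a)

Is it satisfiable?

Case b = true:
Case d = true:
Case a = true:
Unit clause (NOT c) forces c = false.
All clauses hold; e can take either value.
A satisfying assignment: a: true,  b: true,  c: false,  d: true,  e: false.

Yes, satisfiable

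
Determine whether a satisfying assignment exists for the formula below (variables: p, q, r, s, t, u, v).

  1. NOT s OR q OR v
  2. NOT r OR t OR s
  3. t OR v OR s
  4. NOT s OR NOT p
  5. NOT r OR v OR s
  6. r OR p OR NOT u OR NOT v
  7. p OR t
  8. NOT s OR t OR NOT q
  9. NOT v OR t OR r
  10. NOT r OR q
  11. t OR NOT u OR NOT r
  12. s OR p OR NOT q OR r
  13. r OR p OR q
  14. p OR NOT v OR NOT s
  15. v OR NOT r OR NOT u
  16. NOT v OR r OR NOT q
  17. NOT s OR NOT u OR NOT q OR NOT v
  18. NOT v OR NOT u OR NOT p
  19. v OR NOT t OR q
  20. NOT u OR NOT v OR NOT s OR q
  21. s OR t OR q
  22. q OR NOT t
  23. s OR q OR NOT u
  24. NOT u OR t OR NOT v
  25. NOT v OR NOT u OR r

Branch on s: set s = true.
The clause (NOT p) is unit, so p = false.
The clause (t) is unit, so t = true.
The clause (NOT v) is unit, so v = false.
The clause (q) is unit, so q = true.
Branch on r: set r = true.
The clause (NOT u) is unit, so u = false.
All clauses are satisfied.
A satisfying assignment: p: false,  q: true,  r: true,  s: true,  t: true,  u: false,  v: false.

Satisfiable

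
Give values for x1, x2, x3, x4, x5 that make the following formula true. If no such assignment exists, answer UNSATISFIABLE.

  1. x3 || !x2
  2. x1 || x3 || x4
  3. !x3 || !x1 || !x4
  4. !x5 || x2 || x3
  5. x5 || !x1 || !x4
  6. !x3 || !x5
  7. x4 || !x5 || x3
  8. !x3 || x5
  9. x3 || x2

UNSATISFIABLE

Case x3 = true:
The clause (!x5) is unit, so x5 = false.
But (x5) is also a unit clause — contradiction.
That branch fails; take x3 = false instead.
The clause (!x2) is unit, so x2 = false.
But (x2) is also a unit clause — contradiction.
Both values of x3 lead to a conflict.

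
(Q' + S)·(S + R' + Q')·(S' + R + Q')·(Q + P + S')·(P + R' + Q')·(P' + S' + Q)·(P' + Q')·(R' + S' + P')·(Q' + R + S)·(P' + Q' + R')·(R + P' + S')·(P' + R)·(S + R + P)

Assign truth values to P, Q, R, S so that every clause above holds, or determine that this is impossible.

P=1, Q=0, R=1, S=0

Suppose Q = 0.
Suppose P = 1.
The clause (S') is unit, so S = 0.
The clause (R) is unit, so R = 1.
This assignment satisfies each clause.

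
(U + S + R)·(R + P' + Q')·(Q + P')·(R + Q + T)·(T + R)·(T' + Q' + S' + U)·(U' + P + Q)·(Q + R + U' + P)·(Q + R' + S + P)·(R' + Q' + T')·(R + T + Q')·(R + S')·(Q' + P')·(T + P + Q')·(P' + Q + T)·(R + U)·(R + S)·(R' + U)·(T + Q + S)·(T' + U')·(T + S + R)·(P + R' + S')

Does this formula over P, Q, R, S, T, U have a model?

No

Try Q = 1.
From the singleton clause (P'), P = 0.
From the singleton clause (T), T = 1.
From the singleton clause (R'), R = 0.
From the singleton clause (S'), S = 0.
That conflicts with the unit clause (S).
So Q must be the other value — set Q = 0.
From the singleton clause (P'), P = 0.
From the singleton clause (U'), U = 0.
From the singleton clause (R), R = 1.
That conflicts with the unit clause (R').
Both values of Q lead to a conflict.
No assignment satisfies every clause.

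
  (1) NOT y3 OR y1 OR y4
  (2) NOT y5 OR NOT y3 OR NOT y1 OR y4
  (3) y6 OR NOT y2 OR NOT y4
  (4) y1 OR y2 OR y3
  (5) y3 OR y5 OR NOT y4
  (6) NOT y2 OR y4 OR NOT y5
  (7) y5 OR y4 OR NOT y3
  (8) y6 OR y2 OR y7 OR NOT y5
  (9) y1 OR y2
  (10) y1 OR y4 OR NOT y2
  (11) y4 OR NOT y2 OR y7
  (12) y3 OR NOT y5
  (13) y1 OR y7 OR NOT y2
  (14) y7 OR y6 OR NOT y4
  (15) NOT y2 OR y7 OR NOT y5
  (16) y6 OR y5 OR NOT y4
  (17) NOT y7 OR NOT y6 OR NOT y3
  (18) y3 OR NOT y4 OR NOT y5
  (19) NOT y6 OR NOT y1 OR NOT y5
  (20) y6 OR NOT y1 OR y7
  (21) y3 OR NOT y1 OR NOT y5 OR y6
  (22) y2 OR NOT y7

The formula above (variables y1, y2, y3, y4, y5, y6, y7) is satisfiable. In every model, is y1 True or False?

Suppose y1 = false.
Unit clause (y2) forces y2 = true.
Unit clause (y4) forces y4 = true.
Unit clause (y6) forces y6 = true.
Unit clause (y7) forces y7 = true.
Unit clause (NOT y3) forces y3 = false.
Unit clause (y5) forces y5 = true.
But (NOT y5) is also a unit clause — contradiction.
So every satisfying assignment has y1 = True.

True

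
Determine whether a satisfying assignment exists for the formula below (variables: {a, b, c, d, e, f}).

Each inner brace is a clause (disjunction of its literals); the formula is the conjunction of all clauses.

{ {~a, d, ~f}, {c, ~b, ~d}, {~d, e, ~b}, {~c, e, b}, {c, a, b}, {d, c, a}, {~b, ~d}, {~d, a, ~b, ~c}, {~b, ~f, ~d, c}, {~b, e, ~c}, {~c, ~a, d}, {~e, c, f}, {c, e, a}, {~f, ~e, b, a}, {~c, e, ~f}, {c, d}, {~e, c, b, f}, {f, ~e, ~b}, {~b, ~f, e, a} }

Suppose b = 0.
Suppose c = 0.
From the singleton clause (a), a = 1.
From the singleton clause (d), d = 1.
Suppose e = 0.
No clause remains; f is free.
A satisfying assignment: a=1, b=0, c=0, d=1, e=0, f=1.

Yes, satisfiable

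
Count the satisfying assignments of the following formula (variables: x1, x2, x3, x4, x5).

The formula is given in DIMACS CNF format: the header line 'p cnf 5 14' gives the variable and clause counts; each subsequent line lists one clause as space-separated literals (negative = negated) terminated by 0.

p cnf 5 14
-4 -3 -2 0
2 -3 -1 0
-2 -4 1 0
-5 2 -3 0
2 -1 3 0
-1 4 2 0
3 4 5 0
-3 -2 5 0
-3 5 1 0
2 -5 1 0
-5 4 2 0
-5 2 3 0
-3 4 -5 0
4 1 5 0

5

There are 2^5 = 32 truth assignments over (x1, x2, x3, x4, x5).
Split on x5. With x5 = True, the clauses containing x5 are satisfied and ¬x5 drops from the rest; 3 of the 2^4 = 16 assignments to the other variables satisfy what remains.
With x5 = False, by the same count on the reduced clause set, 2 assignments work.
(One model: x1=F, x2=F, x3=F, x4=T, x5=F.)
Total: 3 + 2 = 5.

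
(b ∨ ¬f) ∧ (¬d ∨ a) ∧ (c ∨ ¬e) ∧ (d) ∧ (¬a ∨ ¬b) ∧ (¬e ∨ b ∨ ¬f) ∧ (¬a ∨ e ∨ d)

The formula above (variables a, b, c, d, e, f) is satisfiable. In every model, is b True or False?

Suppose b = True.
Unit clause (d) forces d = True.
Unit clause (a) forces a = True.
Now (¬a) is unsatisfied and unit — conflict.
So every satisfying assignment has b = False.

False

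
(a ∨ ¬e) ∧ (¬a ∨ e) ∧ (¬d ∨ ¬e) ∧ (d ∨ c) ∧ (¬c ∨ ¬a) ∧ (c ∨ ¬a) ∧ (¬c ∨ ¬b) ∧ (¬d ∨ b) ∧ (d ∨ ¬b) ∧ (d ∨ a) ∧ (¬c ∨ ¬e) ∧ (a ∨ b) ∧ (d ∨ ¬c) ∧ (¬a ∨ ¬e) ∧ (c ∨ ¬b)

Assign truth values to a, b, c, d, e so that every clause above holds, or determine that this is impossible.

UNSATISFIABLE

Branch on a: set a = True.
(e) alone gives e = True.
But (¬e) is also a unit clause — contradiction.
Undo a and try a = False.
(¬e) alone gives e = False.
(d) alone gives d = True.
(b) alone gives b = True.
(¬c) alone gives c = False.
But (c) is also a unit clause — contradiction.
Either choice for a ends in contradiction.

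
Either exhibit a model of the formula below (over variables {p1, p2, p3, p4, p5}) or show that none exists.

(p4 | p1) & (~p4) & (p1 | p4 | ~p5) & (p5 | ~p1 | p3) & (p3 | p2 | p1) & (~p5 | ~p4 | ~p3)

Unit clause (~p4) forces p4 = 0.
Unit clause (p1) forces p1 = 1.
Try p5 = 1.
Every clause is now satisfied; p2, p3 are unconstrained.

p1: 1,  p2: 0,  p3: 0,  p4: 0,  p5: 1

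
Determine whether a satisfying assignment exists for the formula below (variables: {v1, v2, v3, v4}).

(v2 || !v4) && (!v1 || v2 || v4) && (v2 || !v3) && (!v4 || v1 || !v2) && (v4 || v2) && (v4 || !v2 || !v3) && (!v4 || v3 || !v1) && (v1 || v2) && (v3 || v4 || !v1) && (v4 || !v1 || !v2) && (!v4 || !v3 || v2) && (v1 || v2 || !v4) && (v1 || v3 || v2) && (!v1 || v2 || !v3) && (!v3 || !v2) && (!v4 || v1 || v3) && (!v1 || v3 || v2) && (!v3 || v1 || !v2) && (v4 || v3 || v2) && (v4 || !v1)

Yes, satisfiable

Suppose v2 = true.
Unit clause (!v3) forces v3 = false.
Suppose v4 = false.
Unit clause (!v1) forces v1 = false.
Every clause now holds.
A satisfying assignment: v1: false, v2: true, v3: false, v4: false.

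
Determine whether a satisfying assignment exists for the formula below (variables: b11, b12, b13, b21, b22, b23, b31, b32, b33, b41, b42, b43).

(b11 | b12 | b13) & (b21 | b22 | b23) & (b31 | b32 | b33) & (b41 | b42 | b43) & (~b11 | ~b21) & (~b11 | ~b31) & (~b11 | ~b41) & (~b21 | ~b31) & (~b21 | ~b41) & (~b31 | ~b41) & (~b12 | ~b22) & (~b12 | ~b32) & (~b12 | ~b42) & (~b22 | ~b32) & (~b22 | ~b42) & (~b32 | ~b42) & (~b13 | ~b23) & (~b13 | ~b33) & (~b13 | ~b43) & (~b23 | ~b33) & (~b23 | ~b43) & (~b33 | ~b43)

No, unsatisfiable

Branch on b11: set b11 = 0.
Branch on b12: set b12 = 1.
(~b22) alone gives b22 = 0.
(~b32) alone gives b32 = 0.
(~b42) alone gives b42 = 0.
Branch on b21: set b21 = 1.
(~b31) alone gives b31 = 0.
(b33) alone gives b33 = 1.
(~b41) alone gives b41 = 0.
(b43) alone gives b43 = 1.
Now (~b43) is unsatisfied and unit — conflict.
That branch fails; take b21 = 0 instead.
(b23) alone gives b23 = 1.
(~b13) alone gives b13 = 0.
(~b33) alone gives b33 = 0.
(b31) alone gives b31 = 1.
(~b41) alone gives b41 = 0.
(b43) alone gives b43 = 1.
Now (~b43) is unsatisfied and unit — conflict.
Either choice for b21 ends in contradiction.
That branch fails; take b12 = 0 instead.
(b13) alone gives b13 = 1.
(~b23) alone gives b23 = 0.
(~b33) alone gives b33 = 0.
(~b43) alone gives b43 = 0.
Branch on b21: set b21 = 1.
(~b31) alone gives b31 = 0.
(b32) alone gives b32 = 1.
(~b41) alone gives b41 = 0.
(b42) alone gives b42 = 1.
Now (~b42) is unsatisfied and unit — conflict.
That branch fails; take b21 = 0 instead.
(b22) alone gives b22 = 1.
(~b32) alone gives b32 = 0.
(b31) alone gives b31 = 1.
(~b41) alone gives b41 = 0.
(b42) alone gives b42 = 1.
Now (~b42) is unsatisfied and unit — conflict.
Either choice for b21 ends in contradiction.
Either choice for b12 ends in contradiction.
That branch fails; take b11 = 1 instead.
(~b21) alone gives b21 = 0.
(~b31) alone gives b31 = 0.
(~b41) alone gives b41 = 0.
Branch on b22: set b22 = 1.
(~b12) alone gives b12 = 0.
(~b32) alone gives b32 = 0.
(b33) alone gives b33 = 1.
(~b42) alone gives b42 = 0.
(b43) alone gives b43 = 1.
Now (~b43) is unsatisfied and unit — conflict.
That branch fails; take b22 = 0 instead.
(b23) alone gives b23 = 1.
(~b13) alone gives b13 = 0.
(~b33) alone gives b33 = 0.
(b32) alone gives b32 = 1.
(~b12) alone gives b12 = 0.
(~b42) alone gives b42 = 0.
(b43) alone gives b43 = 1.
Now (~b43) is unsatisfied and unit — conflict.
Either choice for b22 ends in contradiction.
Either choice for b11 ends in contradiction.
No assignment satisfies every clause.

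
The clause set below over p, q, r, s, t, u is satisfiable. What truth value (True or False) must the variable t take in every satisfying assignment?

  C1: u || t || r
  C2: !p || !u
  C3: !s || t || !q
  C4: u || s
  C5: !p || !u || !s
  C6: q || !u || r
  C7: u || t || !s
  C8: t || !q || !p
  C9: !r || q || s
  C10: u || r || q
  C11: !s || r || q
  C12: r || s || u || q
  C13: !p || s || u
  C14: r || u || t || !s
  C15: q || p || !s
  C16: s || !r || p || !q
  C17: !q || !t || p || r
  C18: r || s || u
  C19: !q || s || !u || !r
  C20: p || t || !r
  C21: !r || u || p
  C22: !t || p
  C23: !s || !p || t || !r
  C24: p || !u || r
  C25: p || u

Suppose t = false.
Case u = true:
The clause (!p) is unit, so p = false.
The clause (!r) is unit, so r = false.
But (r) is also a unit clause — contradiction.
Backtrack on u: now try u = false.
The clause (r) is unit, so r = true.
The clause (s) is unit, so s = true.
But (!s) is also a unit clause — contradiction.
Both values of u lead to a conflict.
So every satisfying assignment has t = True.

True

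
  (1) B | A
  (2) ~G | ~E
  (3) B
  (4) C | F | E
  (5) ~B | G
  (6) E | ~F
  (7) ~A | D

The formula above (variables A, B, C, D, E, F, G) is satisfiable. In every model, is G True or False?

Suppose G = 0.
The clause (B) is unit, so B = 1.
Now (~B) is unsatisfied and unit — conflict.
So every satisfying assignment has G = True.

True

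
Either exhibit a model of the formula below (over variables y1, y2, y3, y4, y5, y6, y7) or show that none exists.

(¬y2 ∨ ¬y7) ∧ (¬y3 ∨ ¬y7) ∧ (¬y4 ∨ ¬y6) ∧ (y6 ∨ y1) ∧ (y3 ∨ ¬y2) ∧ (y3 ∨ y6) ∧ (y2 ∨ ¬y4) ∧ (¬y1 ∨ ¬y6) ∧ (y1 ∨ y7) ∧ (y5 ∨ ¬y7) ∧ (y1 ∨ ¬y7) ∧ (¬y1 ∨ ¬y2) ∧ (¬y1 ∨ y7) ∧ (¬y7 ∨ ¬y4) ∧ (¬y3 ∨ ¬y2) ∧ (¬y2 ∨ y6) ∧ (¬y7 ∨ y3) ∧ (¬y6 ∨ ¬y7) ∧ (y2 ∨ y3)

Suppose y2 = False.
Unit clause (¬y4) forces y4 = False.
Unit clause (y3) forces y3 = True.
Unit clause (¬y7) forces y7 = False.
Unit clause (y1) forces y1 = True.
That conflicts with the unit clause (¬y1).
Backtrack on y2: now try y2 = True.
Unit clause (¬y7) forces y7 = False.
Unit clause (y3) forces y3 = True.
That conflicts with the unit clause (¬y3).
Neither y2 = True nor y2 = False works.

UNSATISFIABLE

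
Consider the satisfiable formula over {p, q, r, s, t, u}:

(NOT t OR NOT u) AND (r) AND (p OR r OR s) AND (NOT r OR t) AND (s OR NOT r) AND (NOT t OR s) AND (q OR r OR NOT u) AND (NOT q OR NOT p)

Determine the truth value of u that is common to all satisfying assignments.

Suppose u = true.
Unit clause (NOT t) forces t = false.
Unit clause (r) forces r = true.
But (NOT r) is also a unit clause — contradiction.
So every satisfying assignment has u = False.

False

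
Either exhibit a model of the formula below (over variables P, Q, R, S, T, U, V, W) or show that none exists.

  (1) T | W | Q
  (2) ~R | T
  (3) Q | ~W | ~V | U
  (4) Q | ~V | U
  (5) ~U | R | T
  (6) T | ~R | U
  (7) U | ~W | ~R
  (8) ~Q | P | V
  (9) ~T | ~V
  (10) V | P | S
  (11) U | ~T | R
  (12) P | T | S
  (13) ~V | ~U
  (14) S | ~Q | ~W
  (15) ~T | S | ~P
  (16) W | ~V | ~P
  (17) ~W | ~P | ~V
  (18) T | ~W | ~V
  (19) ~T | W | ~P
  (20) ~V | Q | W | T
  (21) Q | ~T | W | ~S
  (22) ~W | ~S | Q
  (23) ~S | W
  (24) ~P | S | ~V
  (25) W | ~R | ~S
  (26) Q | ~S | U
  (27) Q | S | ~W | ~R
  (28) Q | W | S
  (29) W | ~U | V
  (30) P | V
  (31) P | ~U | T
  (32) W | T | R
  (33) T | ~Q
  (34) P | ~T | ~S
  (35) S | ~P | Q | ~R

Try R = 1.
Unit clause (T) forces T = 1.
Unit clause (~V) forces V = 0.
Unit clause (P) forces P = 1.
Unit clause (S) forces S = 1.
Unit clause (W) forces W = 1.
Unit clause (U) forces U = 1.
Unit clause (Q) forces Q = 1.
This assignment satisfies each clause.

P: 1; Q: 1; R: 1; S: 1; T: 1; U: 1; V: 0; W: 1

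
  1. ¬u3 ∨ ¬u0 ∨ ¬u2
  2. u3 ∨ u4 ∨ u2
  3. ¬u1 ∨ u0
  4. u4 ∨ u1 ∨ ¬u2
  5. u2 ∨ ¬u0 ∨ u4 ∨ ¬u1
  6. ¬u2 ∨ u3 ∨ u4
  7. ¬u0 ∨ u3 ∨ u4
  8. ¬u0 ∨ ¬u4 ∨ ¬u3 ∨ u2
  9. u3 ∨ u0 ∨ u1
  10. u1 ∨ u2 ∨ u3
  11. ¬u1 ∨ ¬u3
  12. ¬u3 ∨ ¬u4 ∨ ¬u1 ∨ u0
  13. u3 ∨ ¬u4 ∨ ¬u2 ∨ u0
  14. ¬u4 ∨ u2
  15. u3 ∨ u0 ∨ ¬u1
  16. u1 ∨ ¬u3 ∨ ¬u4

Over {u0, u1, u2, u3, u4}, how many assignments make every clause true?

4

There are 2^5 = 32 truth assignments over (u0, u1, u2, u3, u4).
Split on u4. With u4 = True, the clauses containing u4 are satisfied and ¬u4 drops from the rest; 2 of the 2^4 = 16 assignments to the other variables satisfy what remains.
With u4 = False, by the same count on the reduced clause set, 2 assignments work.
(One model: u0=F, u1=F, u2=F, u3=T, u4=F.)
Total: 2 + 2 = 4.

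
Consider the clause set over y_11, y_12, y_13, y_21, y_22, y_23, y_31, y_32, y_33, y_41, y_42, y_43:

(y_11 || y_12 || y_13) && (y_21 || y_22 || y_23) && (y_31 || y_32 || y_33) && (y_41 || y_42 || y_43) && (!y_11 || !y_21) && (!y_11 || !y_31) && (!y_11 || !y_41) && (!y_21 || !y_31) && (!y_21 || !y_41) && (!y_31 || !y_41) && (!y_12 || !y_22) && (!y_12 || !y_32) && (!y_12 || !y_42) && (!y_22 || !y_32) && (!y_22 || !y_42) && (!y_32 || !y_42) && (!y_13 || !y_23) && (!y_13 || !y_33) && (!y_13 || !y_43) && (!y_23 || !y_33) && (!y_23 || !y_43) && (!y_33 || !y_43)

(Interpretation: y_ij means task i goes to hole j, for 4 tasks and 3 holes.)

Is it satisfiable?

Suppose y_11 = false.
Suppose y_12 = true.
The clause (!y_22) is unit, so y_22 = false.
The clause (!y_32) is unit, so y_32 = false.
The clause (!y_42) is unit, so y_42 = false.
Suppose y_21 = true.
The clause (!y_31) is unit, so y_31 = false.
The clause (y_33) is unit, so y_33 = true.
The clause (!y_41) is unit, so y_41 = false.
The clause (y_43) is unit, so y_43 = true.
But (!y_43) is also a unit clause — contradiction.
Undo y_21 and try y_21 = false.
The clause (y_23) is unit, so y_23 = true.
The clause (!y_13) is unit, so y_13 = false.
The clause (!y_33) is unit, so y_33 = false.
The clause (y_31) is unit, so y_31 = true.
The clause (!y_41) is unit, so y_41 = false.
The clause (y_43) is unit, so y_43 = true.
But (!y_43) is also a unit clause — contradiction.
Both values of y_21 lead to a conflict.
Undo y_12 and try y_12 = false.
The clause (y_13) is unit, so y_13 = true.
The clause (!y_23) is unit, so y_23 = false.
The clause (!y_33) is unit, so y_33 = false.
The clause (!y_43) is unit, so y_43 = false.
Suppose y_21 = true.
The clause (!y_31) is unit, so y_31 = false.
The clause (y_32) is unit, so y_32 = true.
The clause (!y_41) is unit, so y_41 = false.
The clause (y_42) is unit, so y_42 = true.
But (!y_42) is also a unit clause — contradiction.
Undo y_21 and try y_21 = false.
The clause (y_22) is unit, so y_22 = true.
The clause (!y_32) is unit, so y_32 = false.
The clause (y_31) is unit, so y_31 = true.
The clause (!y_41) is unit, so y_41 = false.
The clause (y_42) is unit, so y_42 = true.
But (!y_42) is also a unit clause — contradiction.
Both values of y_21 lead to a conflict.
Both values of y_12 lead to a conflict.
Undo y_11 and try y_11 = true.
The clause (!y_21) is unit, so y_21 = false.
The clause (!y_31) is unit, so y_31 = false.
The clause (!y_41) is unit, so y_41 = false.
Suppose y_22 = true.
The clause (!y_12) is unit, so y_12 = false.
The clause (!y_32) is unit, so y_32 = false.
The clause (y_33) is unit, so y_33 = true.
The clause (!y_42) is unit, so y_42 = false.
The clause (y_43) is unit, so y_43 = true.
But (!y_43) is also a unit clause — contradiction.
Undo y_22 and try y_22 = false.
The clause (y_23) is unit, so y_23 = true.
The clause (!y_13) is unit, so y_13 = false.
The clause (!y_33) is unit, so y_33 = false.
The clause (y_32) is unit, so y_32 = true.
The clause (!y_12) is unit, so y_12 = false.
The clause (!y_42) is unit, so y_42 = false.
The clause (y_43) is unit, so y_43 = true.
But (!y_43) is also a unit clause — contradiction.
Both values of y_22 lead to a conflict.
Both values of y_11 lead to a conflict.
No assignment satisfies every clause.

No, unsatisfiable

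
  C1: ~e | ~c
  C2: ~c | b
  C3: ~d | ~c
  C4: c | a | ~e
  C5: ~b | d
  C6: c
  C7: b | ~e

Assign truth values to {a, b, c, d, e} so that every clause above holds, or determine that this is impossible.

From the singleton clause (c), c = 1.
From the singleton clause (~e), e = 0.
From the singleton clause (b), b = 1.
From the singleton clause (~d), d = 0.
That conflicts with the unit clause (d).

UNSATISFIABLE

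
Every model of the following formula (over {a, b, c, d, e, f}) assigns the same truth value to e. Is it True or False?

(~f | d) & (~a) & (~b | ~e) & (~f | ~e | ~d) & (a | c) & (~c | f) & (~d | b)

Suppose e = 1.
Unit clause (~a) forces a = 0.
Unit clause (~b) forces b = 0.
Unit clause (c) forces c = 1.
Unit clause (f) forces f = 1.
Unit clause (d) forces d = 1.
Now (~d) is unsatisfied and unit — conflict.
So every satisfying assignment has e = False.

False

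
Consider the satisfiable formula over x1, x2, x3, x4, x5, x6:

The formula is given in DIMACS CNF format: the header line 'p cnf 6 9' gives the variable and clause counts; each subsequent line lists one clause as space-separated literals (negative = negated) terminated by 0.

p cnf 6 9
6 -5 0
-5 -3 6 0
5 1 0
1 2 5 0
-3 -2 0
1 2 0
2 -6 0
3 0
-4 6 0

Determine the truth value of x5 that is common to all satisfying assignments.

Suppose x5 = True.
From the singleton clause (x6), x6 = True.
From the singleton clause (x2), x2 = True.
From the singleton clause (¬x3), x3 = False.
Now (x3) is unsatisfied and unit — conflict.
So every satisfying assignment has x5 = False.

False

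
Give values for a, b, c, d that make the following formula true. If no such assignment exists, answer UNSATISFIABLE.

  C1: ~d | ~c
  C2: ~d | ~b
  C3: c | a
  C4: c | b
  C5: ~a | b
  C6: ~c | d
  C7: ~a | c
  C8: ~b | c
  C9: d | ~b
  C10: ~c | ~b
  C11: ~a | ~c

UNSATISFIABLE

Suppose d = 0.
(~c) alone gives c = 0.
(a) alone gives a = 1.
That conflicts with the unit clause (~a).
Backtrack on d: now try d = 1.
(~c) alone gives c = 0.
(~b) alone gives b = 0.
That conflicts with the unit clause (b).
Both values of d lead to a conflict.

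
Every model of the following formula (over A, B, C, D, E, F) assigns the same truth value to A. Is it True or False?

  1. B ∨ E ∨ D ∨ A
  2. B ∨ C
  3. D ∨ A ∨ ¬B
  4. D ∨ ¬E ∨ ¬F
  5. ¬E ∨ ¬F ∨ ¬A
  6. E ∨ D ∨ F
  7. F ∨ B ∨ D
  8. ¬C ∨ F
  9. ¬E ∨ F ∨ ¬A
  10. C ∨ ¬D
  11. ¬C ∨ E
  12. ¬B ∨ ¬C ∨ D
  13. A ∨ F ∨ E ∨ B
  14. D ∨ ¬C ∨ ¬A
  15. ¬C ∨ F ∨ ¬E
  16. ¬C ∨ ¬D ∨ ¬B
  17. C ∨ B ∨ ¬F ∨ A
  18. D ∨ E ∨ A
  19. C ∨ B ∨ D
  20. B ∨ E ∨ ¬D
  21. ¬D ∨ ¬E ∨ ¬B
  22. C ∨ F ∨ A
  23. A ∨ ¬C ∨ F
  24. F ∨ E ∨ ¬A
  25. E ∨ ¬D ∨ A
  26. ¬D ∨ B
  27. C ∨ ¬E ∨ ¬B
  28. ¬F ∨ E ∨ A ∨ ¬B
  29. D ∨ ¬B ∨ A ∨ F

Suppose A = False.
Case B = True:
The clause (D) is unit, so D = True.
The clause (C) is unit, so C = True.
That conflicts with the unit clause (¬C).
So B must be the other value — set B = False.
The clause (C) is unit, so C = True.
The clause (F) is unit, so F = True.
The clause (E) is unit, so E = True.
The clause (D) is unit, so D = True.
That conflicts with the unit clause (¬D).
Both values of B lead to a conflict.
So every satisfying assignment has A = True.

True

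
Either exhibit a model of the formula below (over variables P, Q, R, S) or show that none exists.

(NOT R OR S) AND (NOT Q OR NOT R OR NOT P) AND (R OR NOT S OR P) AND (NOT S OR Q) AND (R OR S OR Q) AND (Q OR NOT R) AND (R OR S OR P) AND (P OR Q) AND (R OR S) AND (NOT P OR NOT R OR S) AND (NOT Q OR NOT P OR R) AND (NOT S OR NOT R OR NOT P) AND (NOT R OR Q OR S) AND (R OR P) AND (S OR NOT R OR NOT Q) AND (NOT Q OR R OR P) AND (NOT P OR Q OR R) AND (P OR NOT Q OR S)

P=false,  Q=true,  R=true,  S=true

Branch on R: set R = true.
(S) alone gives S = true.
(Q) alone gives Q = true.
(NOT P) alone gives P = false.
Every clause now holds.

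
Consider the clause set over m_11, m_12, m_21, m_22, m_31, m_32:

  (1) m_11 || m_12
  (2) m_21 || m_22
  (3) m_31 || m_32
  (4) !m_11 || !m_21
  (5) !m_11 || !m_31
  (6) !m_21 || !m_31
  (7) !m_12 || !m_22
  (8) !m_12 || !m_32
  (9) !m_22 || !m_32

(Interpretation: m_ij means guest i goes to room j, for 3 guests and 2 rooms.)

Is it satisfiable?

Branch on m_11: set m_11 = true.
The clause (!m_21) is unit, so m_21 = false.
The clause (m_22) is unit, so m_22 = true.
The clause (!m_31) is unit, so m_31 = false.
The clause (m_32) is unit, so m_32 = true.
That conflicts with the unit clause (!m_32).
Backtrack on m_11: now try m_11 = false.
The clause (m_12) is unit, so m_12 = true.
The clause (!m_22) is unit, so m_22 = false.
The clause (m_21) is unit, so m_21 = true.
The clause (!m_31) is unit, so m_31 = false.
The clause (m_32) is unit, so m_32 = true.
That conflicts with the unit clause (!m_32).
Either choice for m_11 ends in contradiction.
No assignment satisfies every clause.

No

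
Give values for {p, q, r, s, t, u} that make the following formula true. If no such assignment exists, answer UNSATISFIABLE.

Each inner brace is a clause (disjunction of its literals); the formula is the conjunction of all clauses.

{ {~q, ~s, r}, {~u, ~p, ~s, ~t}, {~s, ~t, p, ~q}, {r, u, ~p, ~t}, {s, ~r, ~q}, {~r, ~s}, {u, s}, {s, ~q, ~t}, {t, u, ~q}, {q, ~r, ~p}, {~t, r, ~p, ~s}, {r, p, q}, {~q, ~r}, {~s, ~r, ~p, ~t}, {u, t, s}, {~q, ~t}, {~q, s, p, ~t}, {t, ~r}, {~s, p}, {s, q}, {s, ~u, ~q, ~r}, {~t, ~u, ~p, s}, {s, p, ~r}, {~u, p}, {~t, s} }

Suppose r = 0.
Suppose q = 0.
(p) alone gives p = 1.
(s) alone gives s = 1.
(~t) alone gives t = 0.
Every clause is now satisfied; u is unconstrained.

p: 1,  q: 0,  r: 0,  s: 1,  t: 0,  u: 1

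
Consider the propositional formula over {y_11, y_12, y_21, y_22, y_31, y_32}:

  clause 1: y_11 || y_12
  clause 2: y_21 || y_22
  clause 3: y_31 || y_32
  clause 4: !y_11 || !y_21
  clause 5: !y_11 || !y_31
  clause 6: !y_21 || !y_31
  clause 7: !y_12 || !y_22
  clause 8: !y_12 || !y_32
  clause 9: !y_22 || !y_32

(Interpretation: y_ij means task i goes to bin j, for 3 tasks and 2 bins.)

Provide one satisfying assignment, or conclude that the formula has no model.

Suppose y_11 = true.
Unit clause (!y_21) forces y_21 = false.
Unit clause (y_22) forces y_22 = true.
Unit clause (!y_31) forces y_31 = false.
Unit clause (y_32) forces y_32 = true.
That conflicts with the unit clause (!y_32).
Backtrack on y_11: now try y_11 = false.
Unit clause (y_12) forces y_12 = true.
Unit clause (!y_22) forces y_22 = false.
Unit clause (y_21) forces y_21 = true.
Unit clause (!y_31) forces y_31 = false.
Unit clause (y_32) forces y_32 = true.
That conflicts with the unit clause (!y_32).
Both values of y_11 lead to a conflict.

UNSATISFIABLE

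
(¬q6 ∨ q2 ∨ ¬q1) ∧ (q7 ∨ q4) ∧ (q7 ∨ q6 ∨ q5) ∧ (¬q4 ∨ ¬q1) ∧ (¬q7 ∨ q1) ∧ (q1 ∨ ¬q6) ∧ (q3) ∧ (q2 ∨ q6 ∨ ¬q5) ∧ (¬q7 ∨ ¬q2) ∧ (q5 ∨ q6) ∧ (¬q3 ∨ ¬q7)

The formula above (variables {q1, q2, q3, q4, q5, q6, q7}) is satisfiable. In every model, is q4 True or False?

True

Suppose q4 = False.
From the singleton clause (q7), q7 = True.
From the singleton clause (q1), q1 = True.
From the singleton clause (q3), q3 = True.
That conflicts with the unit clause (¬q3).
So every satisfying assignment has q4 = True.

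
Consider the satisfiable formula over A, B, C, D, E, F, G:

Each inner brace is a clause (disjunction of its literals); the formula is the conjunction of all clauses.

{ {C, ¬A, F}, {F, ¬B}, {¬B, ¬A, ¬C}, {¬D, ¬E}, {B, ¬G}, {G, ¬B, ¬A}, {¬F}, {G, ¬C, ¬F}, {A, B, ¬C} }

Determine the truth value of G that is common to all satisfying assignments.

Suppose G = True.
Unit clause (B) forces B = True.
Unit clause (F) forces F = True.
That conflicts with the unit clause (¬F).
So every satisfying assignment has G = False.

False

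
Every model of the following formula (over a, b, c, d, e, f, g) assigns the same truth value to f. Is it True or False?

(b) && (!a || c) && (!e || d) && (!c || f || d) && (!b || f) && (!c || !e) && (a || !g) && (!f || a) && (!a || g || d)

Suppose f = false.
(b) alone gives b = true.
Now (!b) is unsatisfied and unit — conflict.
So every satisfying assignment has f = True.

True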